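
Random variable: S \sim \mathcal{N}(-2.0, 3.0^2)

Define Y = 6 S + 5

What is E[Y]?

For Y = 6S + 5:
E[Y] = 6 * E[S] + 5
E[S] = -2.0 = -2
E[Y] = 6 * (-2) + 5 = -7

-7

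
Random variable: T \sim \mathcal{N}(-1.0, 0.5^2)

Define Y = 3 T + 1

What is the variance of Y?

For Y = aT + b: Var(Y) = a² * Var(T)
Var(T) = 0.5^2 = 0.25
Var(Y) = 3² * 0.25 = 9 * 0.25 = 2.25

2.25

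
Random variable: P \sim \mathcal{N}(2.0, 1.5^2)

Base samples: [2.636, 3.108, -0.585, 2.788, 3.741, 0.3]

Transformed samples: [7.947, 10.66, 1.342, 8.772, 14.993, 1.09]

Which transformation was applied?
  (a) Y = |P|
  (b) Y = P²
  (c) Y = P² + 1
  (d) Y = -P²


Checking option (c) Y = P² + 1:
  P = 2.636 -> Y = 7.947 ✓
  P = 3.108 -> Y = 10.66 ✓
  P = -0.585 -> Y = 1.342 ✓
All samples match this transformation.

(c) P² + 1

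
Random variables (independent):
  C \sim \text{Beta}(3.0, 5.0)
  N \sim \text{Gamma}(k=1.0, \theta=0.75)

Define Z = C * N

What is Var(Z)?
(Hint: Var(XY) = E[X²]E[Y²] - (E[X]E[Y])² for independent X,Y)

Var(XY) = E[X²]E[Y²] - (E[X]E[Y])²
E[C] = 0.375, Var(C) = 0.026041667
E[N] = 0.75, Var(N) = 0.5625
E[C²] = 0.026041667 + 0.375² = 0.16666667
E[N²] = 0.5625 + 0.75² = 1.125
Var(Z) = 0.16666667*1.125 - (0.375*0.75)²
= 0.1875 - 0.079101562 = 0.10839844

0.10839844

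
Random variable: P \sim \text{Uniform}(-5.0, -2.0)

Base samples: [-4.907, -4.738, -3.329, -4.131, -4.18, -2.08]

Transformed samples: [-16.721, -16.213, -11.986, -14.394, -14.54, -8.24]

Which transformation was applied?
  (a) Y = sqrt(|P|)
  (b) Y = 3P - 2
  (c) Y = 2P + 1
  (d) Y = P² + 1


Checking option (b) Y = 3P - 2:
  P = -4.907 -> Y = -16.721 ✓
  P = -4.738 -> Y = -16.213 ✓
  P = -3.329 -> Y = -11.986 ✓
All samples match this transformation.

(b) 3P - 2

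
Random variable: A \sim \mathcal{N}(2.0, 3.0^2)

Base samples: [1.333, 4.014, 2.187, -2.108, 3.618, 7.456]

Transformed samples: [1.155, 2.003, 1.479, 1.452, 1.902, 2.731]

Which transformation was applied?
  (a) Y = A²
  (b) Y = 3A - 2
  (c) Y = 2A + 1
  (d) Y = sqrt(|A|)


Checking option (d) Y = sqrt(|A|):
  A = 1.333 -> Y = 1.155 ✓
  A = 4.014 -> Y = 2.003 ✓
  A = 2.187 -> Y = 1.479 ✓
All samples match this transformation.

(d) sqrt(|A|)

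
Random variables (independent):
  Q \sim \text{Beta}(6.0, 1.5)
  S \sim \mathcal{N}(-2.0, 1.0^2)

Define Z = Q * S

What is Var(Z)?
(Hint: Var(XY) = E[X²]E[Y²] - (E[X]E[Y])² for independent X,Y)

Var(XY) = E[X²]E[Y²] - (E[X]E[Y])²
E[Q] = 0.8, Var(Q) = 0.018823529
E[S] = -2, Var(S) = 1
E[Q²] = 0.018823529 + 0.8² = 0.65882353
E[S²] = 1 + (-2)² = 5
Var(Z) = 0.65882353*5 - (0.8*(-2))²
= 3.2941176 - 2.56 = 0.73411765

0.73411765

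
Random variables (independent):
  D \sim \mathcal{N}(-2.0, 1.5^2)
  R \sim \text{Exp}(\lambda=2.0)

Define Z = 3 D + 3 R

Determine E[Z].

E[Z] = 3*E[D] + 3*E[R]
E[D] = -2
E[R] = 0.5
E[Z] = 3*(-2) + 3*0.5 = -4.5

-4.5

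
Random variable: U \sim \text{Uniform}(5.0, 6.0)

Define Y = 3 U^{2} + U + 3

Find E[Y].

E[Y] = 3*E[U²] + 1*E[U] + 3
E[U] = 5.5
E[U²] = Var(U) + (E[U])² = 0.083333333 + 30.25 = 30.333333
E[Y] = 3*30.333333 + 1*5.5 + 3 = 99.5

99.5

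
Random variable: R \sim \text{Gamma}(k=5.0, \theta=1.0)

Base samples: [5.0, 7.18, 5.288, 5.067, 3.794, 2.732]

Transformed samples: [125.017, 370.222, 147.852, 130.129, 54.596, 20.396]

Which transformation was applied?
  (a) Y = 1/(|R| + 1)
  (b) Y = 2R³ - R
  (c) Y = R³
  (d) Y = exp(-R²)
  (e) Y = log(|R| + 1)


Checking option (c) Y = R³:
  R = 5.0 -> Y = 125.017 ✓
  R = 7.18 -> Y = 370.222 ✓
  R = 5.288 -> Y = 147.852 ✓
All samples match this transformation.

(c) R³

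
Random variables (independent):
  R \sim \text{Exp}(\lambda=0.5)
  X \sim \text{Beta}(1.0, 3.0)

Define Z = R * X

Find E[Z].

For independent RVs: E[XY] = E[X]*E[Y]
E[R] = 2
E[X] = 0.25
E[Z] = 2 * 0.25 = 0.5

0.5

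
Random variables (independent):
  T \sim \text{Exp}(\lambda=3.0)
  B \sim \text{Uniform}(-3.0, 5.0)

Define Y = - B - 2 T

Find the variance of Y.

For independent RVs: Var(aX + bY) = a²Var(X) + b²Var(Y)
Var(T) = 0.11111111
Var(B) = 5.3333333
Var(Y) = (-2)²*0.11111111 + (-1)²*5.3333333
= 4*0.11111111 + 1*5.3333333 = 5.7777778

5.7777778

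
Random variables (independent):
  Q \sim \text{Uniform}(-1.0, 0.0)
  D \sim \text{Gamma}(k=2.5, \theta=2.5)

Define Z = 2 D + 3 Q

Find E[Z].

E[Z] = 3*E[Q] + 2*E[D]
E[Q] = -0.5
E[D] = 6.25
E[Z] = 3*(-0.5) + 2*6.25 = 11

11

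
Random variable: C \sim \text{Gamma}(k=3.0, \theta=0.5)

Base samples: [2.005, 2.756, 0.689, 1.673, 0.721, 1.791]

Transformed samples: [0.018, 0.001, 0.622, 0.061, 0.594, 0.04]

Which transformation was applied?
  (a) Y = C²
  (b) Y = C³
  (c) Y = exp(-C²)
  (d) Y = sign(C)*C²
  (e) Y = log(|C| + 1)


Checking option (c) Y = exp(-C²):
  C = 2.005 -> Y = 0.018 ✓
  C = 2.756 -> Y = 0.001 ✓
  C = 0.689 -> Y = 0.622 ✓
All samples match this transformation.

(c) exp(-C²)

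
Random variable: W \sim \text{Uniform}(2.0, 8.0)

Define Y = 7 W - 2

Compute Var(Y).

For Y = aW + b: Var(Y) = a² * Var(W)
Var(W) = (8 - 2)^2/12 = 3
Var(Y) = 7² * 3 = 49 * 3 = 147

147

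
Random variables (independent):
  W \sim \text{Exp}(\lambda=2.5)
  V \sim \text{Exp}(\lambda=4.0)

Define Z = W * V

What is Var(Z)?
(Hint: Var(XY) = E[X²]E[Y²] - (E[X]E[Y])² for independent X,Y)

Var(XY) = E[X²]E[Y²] - (E[X]E[Y])²
E[W] = 0.4, Var(W) = 0.16
E[V] = 0.25, Var(V) = 0.0625
E[W²] = 0.16 + 0.4² = 0.32
E[V²] = 0.0625 + 0.25² = 0.125
Var(Z) = 0.32*0.125 - (0.4*0.25)²
= 0.04 - 0.01 = 0.03

0.03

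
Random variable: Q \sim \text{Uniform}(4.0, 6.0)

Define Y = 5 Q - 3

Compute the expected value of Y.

For Y = 5Q - 3:
E[Y] = 5 * E[Q] - 3
E[Q] = (4 + 6)/2 = 5
E[Y] = 5 * 5 - 3 = 22

22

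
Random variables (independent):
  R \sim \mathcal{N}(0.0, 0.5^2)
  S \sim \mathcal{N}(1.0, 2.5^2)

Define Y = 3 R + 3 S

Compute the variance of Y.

For independent RVs: Var(aX + bY) = a²Var(X) + b²Var(Y)
Var(R) = 0.25
Var(S) = 6.25
Var(Y) = 3²*0.25 + 3²*6.25
= 9*0.25 + 9*6.25 = 58.5

58.5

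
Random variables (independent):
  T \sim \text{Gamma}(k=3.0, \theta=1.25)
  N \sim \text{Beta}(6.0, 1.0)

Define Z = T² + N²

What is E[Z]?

E[Z] = E[T²] + E[N²]
E[T²] = Var(T) + E[T]² = 4.6875 + 14.0625 = 18.75
E[N²] = Var(N) + E[N]² = 0.015306122 + 0.73469388 = 0.75
E[Z] = 18.75 + 0.75 = 19.5

19.5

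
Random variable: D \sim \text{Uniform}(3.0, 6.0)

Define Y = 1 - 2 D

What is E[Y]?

For Y = -2D + 1:
E[Y] = -2 * E[D] + 1
E[D] = (3 + 6)/2 = 4.5
E[Y] = -2 * 4.5 + 1 = -8

-8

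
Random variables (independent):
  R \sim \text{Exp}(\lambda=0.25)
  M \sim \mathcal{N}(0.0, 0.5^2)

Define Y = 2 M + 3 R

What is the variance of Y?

For independent RVs: Var(aX + bY) = a²Var(X) + b²Var(Y)
Var(R) = 16
Var(M) = 0.25
Var(Y) = 3²*16 + 2²*0.25
= 9*16 + 4*0.25 = 145

145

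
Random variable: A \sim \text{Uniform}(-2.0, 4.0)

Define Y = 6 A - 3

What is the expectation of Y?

For Y = 6A - 3:
E[Y] = 6 * E[A] - 3
E[A] = (-2 + 4)/2 = 1
E[Y] = 6 * 1 - 3 = 3

3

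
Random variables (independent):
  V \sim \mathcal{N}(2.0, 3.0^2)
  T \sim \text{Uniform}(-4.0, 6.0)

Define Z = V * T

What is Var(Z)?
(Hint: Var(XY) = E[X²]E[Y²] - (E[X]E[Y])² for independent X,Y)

Var(XY) = E[X²]E[Y²] - (E[X]E[Y])²
E[V] = 2, Var(V) = 9
E[T] = 1, Var(T) = 8.3333333
E[V²] = 9 + 2² = 13
E[T²] = 8.3333333 + 1² = 9.3333333
Var(Z) = 13*9.3333333 - (2*1)²
= 121.33333 - 4 = 117.33333

117.33333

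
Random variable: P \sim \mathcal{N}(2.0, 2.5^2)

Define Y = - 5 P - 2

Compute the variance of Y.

For Y = aP + b: Var(Y) = a² * Var(P)
Var(P) = 2.5^2 = 6.25
Var(Y) = (-5)² * 6.25 = 25 * 6.25 = 156.25

156.25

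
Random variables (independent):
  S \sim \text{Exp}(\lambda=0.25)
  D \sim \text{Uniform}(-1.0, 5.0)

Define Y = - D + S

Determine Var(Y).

For independent RVs: Var(aX + bY) = a²Var(X) + b²Var(Y)
Var(S) = 16
Var(D) = 3
Var(Y) = 1²*16 + (-1)²*3
= 1*16 + 1*3 = 19

19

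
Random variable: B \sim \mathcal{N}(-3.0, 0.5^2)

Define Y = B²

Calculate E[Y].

Using E[X²] = Var(X) + (E[X])²:
E[B] = -3
Var(B) = 0.5^2 = 0.25
E[B²] = 0.25 + (-3)² = 0.25 + 9 = 9.25

9.25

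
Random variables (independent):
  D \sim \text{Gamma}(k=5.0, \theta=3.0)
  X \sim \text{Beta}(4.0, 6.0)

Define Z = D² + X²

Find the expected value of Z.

E[Z] = E[D²] + E[X²]
E[D²] = Var(D) + E[D]² = 45 + 225 = 270
E[X²] = Var(X) + E[X]² = 0.021818182 + 0.16 = 0.18181818
E[Z] = 270 + 0.18181818 = 270.18182

270.18182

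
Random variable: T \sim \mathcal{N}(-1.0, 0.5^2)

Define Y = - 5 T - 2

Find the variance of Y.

For Y = aT + b: Var(Y) = a² * Var(T)
Var(T) = 0.5^2 = 0.25
Var(Y) = (-5)² * 0.25 = 25 * 0.25 = 6.25

6.25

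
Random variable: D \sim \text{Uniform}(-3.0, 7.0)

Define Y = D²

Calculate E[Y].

Using E[X²] = Var(X) + (E[X])²:
E[D] = 2
Var(D) = (7 + 3)^2/12 = 8.3333333
E[D²] = 8.3333333 + 2² = 8.3333333 + 4 = 12.333333

12.333333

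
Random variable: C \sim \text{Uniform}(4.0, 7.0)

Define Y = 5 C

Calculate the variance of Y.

For Y = aC + b: Var(Y) = a² * Var(C)
Var(C) = (7 - 4)^2/12 = 0.75
Var(Y) = 5² * 0.75 = 25 * 0.75 = 18.75

18.75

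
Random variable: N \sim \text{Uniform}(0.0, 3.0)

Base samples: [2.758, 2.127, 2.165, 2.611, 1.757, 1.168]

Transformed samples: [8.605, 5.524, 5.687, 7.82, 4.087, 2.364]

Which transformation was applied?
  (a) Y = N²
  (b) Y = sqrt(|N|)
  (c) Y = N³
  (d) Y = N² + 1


Checking option (d) Y = N² + 1:
  N = 2.758 -> Y = 8.605 ✓
  N = 2.127 -> Y = 5.524 ✓
  N = 2.165 -> Y = 5.687 ✓
All samples match this transformation.

(d) N² + 1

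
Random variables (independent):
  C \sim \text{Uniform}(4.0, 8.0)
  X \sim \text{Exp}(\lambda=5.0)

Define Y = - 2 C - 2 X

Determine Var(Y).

For independent RVs: Var(aX + bY) = a²Var(X) + b²Var(Y)
Var(C) = 1.3333333
Var(X) = 0.04
Var(Y) = (-2)²*1.3333333 + (-2)²*0.04
= 4*1.3333333 + 4*0.04 = 5.4933333

5.4933333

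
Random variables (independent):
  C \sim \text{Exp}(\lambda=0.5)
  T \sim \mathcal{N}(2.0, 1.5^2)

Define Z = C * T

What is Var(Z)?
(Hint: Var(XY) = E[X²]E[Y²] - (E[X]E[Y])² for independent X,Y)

Var(XY) = E[X²]E[Y²] - (E[X]E[Y])²
E[C] = 2, Var(C) = 4
E[T] = 2, Var(T) = 2.25
E[C²] = 4 + 2² = 8
E[T²] = 2.25 + 2² = 6.25
Var(Z) = 8*6.25 - (2*2)²
= 50 - 16 = 34

34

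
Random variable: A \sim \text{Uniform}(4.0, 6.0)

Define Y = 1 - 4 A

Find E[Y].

For Y = -4A + 1:
E[Y] = -4 * E[A] + 1
E[A] = (4 + 6)/2 = 5
E[Y] = -4 * 5 + 1 = -19

-19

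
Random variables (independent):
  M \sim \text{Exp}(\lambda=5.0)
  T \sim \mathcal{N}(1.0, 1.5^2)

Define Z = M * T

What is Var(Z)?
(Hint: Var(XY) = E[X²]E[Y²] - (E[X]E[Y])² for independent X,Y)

Var(XY) = E[X²]E[Y²] - (E[X]E[Y])²
E[M] = 0.2, Var(M) = 0.04
E[T] = 1, Var(T) = 2.25
E[M²] = 0.04 + 0.2² = 0.08
E[T²] = 2.25 + 1² = 3.25
Var(Z) = 0.08*3.25 - (0.2*1)²
= 0.26 - 0.04 = 0.22

0.22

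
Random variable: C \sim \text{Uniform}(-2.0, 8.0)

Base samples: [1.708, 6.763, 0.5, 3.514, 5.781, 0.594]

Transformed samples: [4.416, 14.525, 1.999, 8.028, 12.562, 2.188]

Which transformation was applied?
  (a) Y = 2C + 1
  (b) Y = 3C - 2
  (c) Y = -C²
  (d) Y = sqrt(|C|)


Checking option (a) Y = 2C + 1:
  C = 1.708 -> Y = 4.416 ✓
  C = 6.763 -> Y = 14.525 ✓
  C = 0.5 -> Y = 1.999 ✓
All samples match this transformation.

(a) 2C + 1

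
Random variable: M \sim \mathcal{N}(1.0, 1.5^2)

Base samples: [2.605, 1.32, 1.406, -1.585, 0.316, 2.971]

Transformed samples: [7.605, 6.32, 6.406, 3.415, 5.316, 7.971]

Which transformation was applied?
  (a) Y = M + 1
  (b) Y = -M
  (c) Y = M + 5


Checking option (c) Y = M + 5:
  M = 2.605 -> Y = 7.605 ✓
  M = 1.32 -> Y = 6.32 ✓
  M = 1.406 -> Y = 6.406 ✓
All samples match this transformation.

(c) M + 5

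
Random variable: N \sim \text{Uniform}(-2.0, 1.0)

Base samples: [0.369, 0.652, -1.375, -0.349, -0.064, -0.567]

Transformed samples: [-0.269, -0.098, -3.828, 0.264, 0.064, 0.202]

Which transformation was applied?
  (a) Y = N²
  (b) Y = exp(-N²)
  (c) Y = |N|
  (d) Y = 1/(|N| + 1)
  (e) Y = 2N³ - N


Checking option (e) Y = 2N³ - N:
  N = 0.369 -> Y = -0.269 ✓
  N = 0.652 -> Y = -0.098 ✓
  N = -1.375 -> Y = -3.828 ✓
All samples match this transformation.

(e) 2N³ - N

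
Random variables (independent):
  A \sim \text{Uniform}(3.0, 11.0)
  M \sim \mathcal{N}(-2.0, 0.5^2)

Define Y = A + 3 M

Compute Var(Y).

For independent RVs: Var(aX + bY) = a²Var(X) + b²Var(Y)
Var(A) = 5.3333333
Var(M) = 0.25
Var(Y) = 1²*5.3333333 + 3²*0.25
= 1*5.3333333 + 9*0.25 = 7.5833333

7.5833333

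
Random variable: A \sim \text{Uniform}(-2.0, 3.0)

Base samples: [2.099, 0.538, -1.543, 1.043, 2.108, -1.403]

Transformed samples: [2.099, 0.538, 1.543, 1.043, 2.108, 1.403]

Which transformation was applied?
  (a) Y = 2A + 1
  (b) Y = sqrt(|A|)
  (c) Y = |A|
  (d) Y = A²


Checking option (c) Y = |A|:
  A = 2.099 -> Y = 2.099 ✓
  A = 0.538 -> Y = 0.538 ✓
  A = -1.543 -> Y = 1.543 ✓
All samples match this transformation.

(c) |A|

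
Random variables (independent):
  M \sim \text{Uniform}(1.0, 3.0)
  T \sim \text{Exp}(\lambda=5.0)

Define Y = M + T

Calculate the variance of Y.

For independent RVs: Var(aX + bY) = a²Var(X) + b²Var(Y)
Var(M) = 0.33333333
Var(T) = 0.04
Var(Y) = 1²*0.33333333 + 1²*0.04
= 1*0.33333333 + 1*0.04 = 0.37333333

0.37333333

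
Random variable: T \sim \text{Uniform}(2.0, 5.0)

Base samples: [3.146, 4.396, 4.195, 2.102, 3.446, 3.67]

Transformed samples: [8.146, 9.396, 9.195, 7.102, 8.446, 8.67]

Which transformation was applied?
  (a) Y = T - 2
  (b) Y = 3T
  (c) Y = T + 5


Checking option (c) Y = T + 5:
  T = 3.146 -> Y = 8.146 ✓
  T = 4.396 -> Y = 9.396 ✓
  T = 4.195 -> Y = 9.195 ✓
All samples match this transformation.

(c) T + 5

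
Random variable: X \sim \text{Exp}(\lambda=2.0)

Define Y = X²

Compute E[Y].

Using E[X²] = Var(X) + (E[X])²:
E[X] = 0.5
Var(X) = 1/2.0^2 = 0.25
E[X²] = 0.25 + 0.5² = 0.25 + 0.25 = 0.5

0.5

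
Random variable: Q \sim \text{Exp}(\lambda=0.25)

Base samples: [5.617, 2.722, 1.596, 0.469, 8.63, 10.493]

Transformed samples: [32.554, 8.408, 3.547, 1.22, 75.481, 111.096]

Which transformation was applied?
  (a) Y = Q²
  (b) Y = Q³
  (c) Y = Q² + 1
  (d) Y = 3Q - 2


Checking option (c) Y = Q² + 1:
  Q = 5.617 -> Y = 32.554 ✓
  Q = 2.722 -> Y = 8.408 ✓
  Q = 1.596 -> Y = 3.547 ✓
All samples match this transformation.

(c) Q² + 1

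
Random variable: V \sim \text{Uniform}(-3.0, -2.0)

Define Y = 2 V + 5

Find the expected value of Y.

For Y = 2V + 5:
E[Y] = 2 * E[V] + 5
E[V] = (-3 - 2)/2 = -2.5
E[Y] = 2 * (-2.5) + 5 = 0

0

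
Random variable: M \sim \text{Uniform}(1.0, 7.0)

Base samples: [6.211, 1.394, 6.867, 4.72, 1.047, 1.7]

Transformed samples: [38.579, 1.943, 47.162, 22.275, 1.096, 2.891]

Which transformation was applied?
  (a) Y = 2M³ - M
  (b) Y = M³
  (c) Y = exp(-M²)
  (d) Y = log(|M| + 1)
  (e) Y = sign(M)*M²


Checking option (e) Y = sign(M)*M²:
  M = 6.211 -> Y = 38.579 ✓
  M = 1.394 -> Y = 1.943 ✓
  M = 6.867 -> Y = 47.162 ✓
All samples match this transformation.

(e) sign(M)*M²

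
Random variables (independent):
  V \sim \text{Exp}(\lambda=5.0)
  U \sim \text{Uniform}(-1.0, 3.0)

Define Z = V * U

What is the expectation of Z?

For independent RVs: E[XY] = E[X]*E[Y]
E[V] = 0.2
E[U] = 1
E[Z] = 0.2 * 1 = 0.2

0.2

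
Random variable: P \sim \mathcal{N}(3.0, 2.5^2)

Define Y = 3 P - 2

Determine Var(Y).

For Y = aP + b: Var(Y) = a² * Var(P)
Var(P) = 2.5^2 = 6.25
Var(Y) = 3² * 6.25 = 9 * 6.25 = 56.25

56.25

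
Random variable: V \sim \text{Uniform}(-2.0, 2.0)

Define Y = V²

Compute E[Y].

Using E[X²] = Var(X) + (E[X])²:
E[V] = 0
Var(V) = (2 + 2)^2/12 = 1.3333333
E[V²] = 1.3333333 + 0² = 1.3333333 + 0 = 1.3333333

1.3333333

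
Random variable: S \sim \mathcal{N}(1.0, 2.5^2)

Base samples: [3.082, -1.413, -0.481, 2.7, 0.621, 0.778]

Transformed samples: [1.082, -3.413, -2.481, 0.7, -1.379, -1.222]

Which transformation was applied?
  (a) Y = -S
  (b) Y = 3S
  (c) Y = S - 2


Checking option (c) Y = S - 2:
  S = 3.082 -> Y = 1.082 ✓
  S = -1.413 -> Y = -3.413 ✓
  S = -0.481 -> Y = -2.481 ✓
All samples match this transformation.

(c) S - 2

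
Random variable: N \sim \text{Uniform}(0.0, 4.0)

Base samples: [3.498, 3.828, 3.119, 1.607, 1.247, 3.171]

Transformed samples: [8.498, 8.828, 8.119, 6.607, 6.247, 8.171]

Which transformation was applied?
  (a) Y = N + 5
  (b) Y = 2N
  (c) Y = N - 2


Checking option (a) Y = N + 5:
  N = 3.498 -> Y = 8.498 ✓
  N = 3.828 -> Y = 8.828 ✓
  N = 3.119 -> Y = 8.119 ✓
All samples match this transformation.

(a) N + 5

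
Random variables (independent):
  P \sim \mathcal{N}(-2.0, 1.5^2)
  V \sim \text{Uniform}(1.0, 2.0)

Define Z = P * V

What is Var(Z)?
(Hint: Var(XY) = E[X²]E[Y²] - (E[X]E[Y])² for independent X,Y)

Var(XY) = E[X²]E[Y²] - (E[X]E[Y])²
E[P] = -2, Var(P) = 2.25
E[V] = 1.5, Var(V) = 0.083333333
E[P²] = 2.25 + (-2)² = 6.25
E[V²] = 0.083333333 + 1.5² = 2.3333333
Var(Z) = 6.25*2.3333333 - (-2*1.5)²
= 14.583333 - 9 = 5.5833333

5.5833333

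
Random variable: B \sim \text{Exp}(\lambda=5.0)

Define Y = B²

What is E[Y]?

Using E[X²] = Var(X) + (E[X])²:
E[B] = 0.2
Var(B) = 1/5.0^2 = 0.04
E[B²] = 0.04 + 0.2² = 0.04 + 0.04 = 0.08

0.08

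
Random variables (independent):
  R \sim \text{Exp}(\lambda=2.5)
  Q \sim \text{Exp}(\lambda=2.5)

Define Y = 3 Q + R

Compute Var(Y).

For independent RVs: Var(aX + bY) = a²Var(X) + b²Var(Y)
Var(R) = 0.16
Var(Q) = 0.16
Var(Y) = 1²*0.16 + 3²*0.16
= 1*0.16 + 9*0.16 = 1.6

1.6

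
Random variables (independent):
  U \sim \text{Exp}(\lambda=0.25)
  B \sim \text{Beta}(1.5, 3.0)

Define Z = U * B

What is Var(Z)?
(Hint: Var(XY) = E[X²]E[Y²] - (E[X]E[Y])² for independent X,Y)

Var(XY) = E[X²]E[Y²] - (E[X]E[Y])²
E[U] = 4, Var(U) = 16
E[B] = 0.33333333, Var(B) = 0.04040404
E[U²] = 16 + 4² = 32
E[B²] = 0.04040404 + 0.33333333² = 0.15151515
Var(Z) = 32*0.15151515 - (4*0.33333333)²
= 4.8484848 - 1.7777778 = 3.0707071

3.0707071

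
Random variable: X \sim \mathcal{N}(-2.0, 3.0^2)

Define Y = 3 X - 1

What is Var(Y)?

For Y = aX + b: Var(Y) = a² * Var(X)
Var(X) = 3.0^2 = 9
Var(Y) = 3² * 9 = 9 * 9 = 81

81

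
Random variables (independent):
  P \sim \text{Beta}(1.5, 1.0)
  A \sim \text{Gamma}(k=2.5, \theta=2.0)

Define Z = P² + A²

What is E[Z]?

E[Z] = E[P²] + E[A²]
E[P²] = Var(P) + E[P]² = 0.068571429 + 0.36 = 0.42857143
E[A²] = Var(A) + E[A]² = 10 + 25 = 35
E[Z] = 0.42857143 + 35 = 35.428571

35.428571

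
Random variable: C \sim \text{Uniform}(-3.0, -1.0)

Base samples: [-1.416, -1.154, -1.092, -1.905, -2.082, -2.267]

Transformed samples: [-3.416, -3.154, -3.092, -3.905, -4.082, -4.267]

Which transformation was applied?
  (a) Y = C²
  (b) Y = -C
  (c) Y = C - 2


Checking option (c) Y = C - 2:
  C = -1.416 -> Y = -3.416 ✓
  C = -1.154 -> Y = -3.154 ✓
  C = -1.092 -> Y = -3.092 ✓
All samples match this transformation.

(c) C - 2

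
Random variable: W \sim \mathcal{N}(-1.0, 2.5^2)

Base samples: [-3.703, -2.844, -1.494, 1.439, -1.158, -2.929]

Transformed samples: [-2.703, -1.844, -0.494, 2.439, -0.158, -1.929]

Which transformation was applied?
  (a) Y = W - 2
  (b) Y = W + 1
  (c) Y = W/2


Checking option (b) Y = W + 1:
  W = -3.703 -> Y = -2.703 ✓
  W = -2.844 -> Y = -1.844 ✓
  W = -1.494 -> Y = -0.494 ✓
All samples match this transformation.

(b) W + 1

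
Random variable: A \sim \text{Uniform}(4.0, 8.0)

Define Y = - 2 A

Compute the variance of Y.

For Y = aA + b: Var(Y) = a² * Var(A)
Var(A) = (8 - 4)^2/12 = 1.3333333
Var(Y) = (-2)² * 1.3333333 = 4 * 1.3333333 = 5.3333333

5.3333333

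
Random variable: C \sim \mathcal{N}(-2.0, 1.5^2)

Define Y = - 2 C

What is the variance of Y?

For Y = aC + b: Var(Y) = a² * Var(C)
Var(C) = 1.5^2 = 2.25
Var(Y) = (-2)² * 2.25 = 4 * 2.25 = 9

9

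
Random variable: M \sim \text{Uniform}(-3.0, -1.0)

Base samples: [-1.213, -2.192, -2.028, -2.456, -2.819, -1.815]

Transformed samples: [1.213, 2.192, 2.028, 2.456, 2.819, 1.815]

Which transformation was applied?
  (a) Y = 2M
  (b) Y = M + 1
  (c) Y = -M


Checking option (c) Y = -M:
  M = -1.213 -> Y = 1.213 ✓
  M = -2.192 -> Y = 2.192 ✓
  M = -2.028 -> Y = 2.028 ✓
All samples match this transformation.

(c) -M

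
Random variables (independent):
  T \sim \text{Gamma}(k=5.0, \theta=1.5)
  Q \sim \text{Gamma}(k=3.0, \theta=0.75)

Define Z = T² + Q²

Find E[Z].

E[Z] = E[T²] + E[Q²]
E[T²] = Var(T) + E[T]² = 11.25 + 56.25 = 67.5
E[Q²] = Var(Q) + E[Q]² = 1.6875 + 5.0625 = 6.75
E[Z] = 67.5 + 6.75 = 74.25

74.25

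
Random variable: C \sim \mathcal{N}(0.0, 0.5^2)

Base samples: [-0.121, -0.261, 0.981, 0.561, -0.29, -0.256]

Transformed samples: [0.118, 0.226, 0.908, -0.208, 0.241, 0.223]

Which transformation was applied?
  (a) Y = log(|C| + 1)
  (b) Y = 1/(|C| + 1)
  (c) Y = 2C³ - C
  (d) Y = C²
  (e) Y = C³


Checking option (c) Y = 2C³ - C:
  C = -0.121 -> Y = 0.118 ✓
  C = -0.261 -> Y = 0.226 ✓
  C = 0.981 -> Y = 0.908 ✓
All samples match this transformation.

(c) 2C³ - C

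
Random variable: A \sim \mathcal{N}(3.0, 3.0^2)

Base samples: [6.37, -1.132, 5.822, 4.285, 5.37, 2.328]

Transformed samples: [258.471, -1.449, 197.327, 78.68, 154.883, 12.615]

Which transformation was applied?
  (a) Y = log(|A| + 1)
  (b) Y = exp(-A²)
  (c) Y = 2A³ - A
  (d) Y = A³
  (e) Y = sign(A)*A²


Checking option (d) Y = A³:
  A = 6.37 -> Y = 258.471 ✓
  A = -1.132 -> Y = -1.449 ✓
  A = 5.822 -> Y = 197.327 ✓
All samples match this transformation.

(d) A³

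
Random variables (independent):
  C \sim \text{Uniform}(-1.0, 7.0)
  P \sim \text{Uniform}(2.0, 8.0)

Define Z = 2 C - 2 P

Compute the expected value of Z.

E[Z] = 2*E[C] - 2*E[P]
E[C] = 3
E[P] = 5
E[Z] = 2*3 - 2*5 = -4

-4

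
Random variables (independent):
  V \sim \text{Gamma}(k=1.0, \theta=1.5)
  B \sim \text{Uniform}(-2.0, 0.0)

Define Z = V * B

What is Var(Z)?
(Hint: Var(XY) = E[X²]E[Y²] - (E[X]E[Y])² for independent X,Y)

Var(XY) = E[X²]E[Y²] - (E[X]E[Y])²
E[V] = 1.5, Var(V) = 2.25
E[B] = -1, Var(B) = 0.33333333
E[V²] = 2.25 + 1.5² = 4.5
E[B²] = 0.33333333 + (-1)² = 1.3333333
Var(Z) = 4.5*1.3333333 - (1.5*(-1))²
= 6 - 2.25 = 3.75

3.75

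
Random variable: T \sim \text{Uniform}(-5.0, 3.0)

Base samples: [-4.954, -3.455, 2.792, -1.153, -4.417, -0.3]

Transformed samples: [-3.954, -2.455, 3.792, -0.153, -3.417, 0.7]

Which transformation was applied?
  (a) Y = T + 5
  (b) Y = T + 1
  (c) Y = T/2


Checking option (b) Y = T + 1:
  T = -4.954 -> Y = -3.954 ✓
  T = -3.455 -> Y = -2.455 ✓
  T = 2.792 -> Y = 3.792 ✓
All samples match this transformation.

(b) T + 1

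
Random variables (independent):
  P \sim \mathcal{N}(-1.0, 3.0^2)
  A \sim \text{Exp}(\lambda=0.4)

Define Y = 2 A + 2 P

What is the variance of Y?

For independent RVs: Var(aX + bY) = a²Var(X) + b²Var(Y)
Var(P) = 9
Var(A) = 6.25
Var(Y) = 2²*9 + 2²*6.25
= 4*9 + 4*6.25 = 61

61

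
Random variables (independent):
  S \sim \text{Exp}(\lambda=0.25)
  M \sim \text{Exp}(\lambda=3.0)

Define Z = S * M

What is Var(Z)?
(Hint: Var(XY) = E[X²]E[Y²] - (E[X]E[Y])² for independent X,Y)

Var(XY) = E[X²]E[Y²] - (E[X]E[Y])²
E[S] = 4, Var(S) = 16
E[M] = 0.33333333, Var(M) = 0.11111111
E[S²] = 16 + 4² = 32
E[M²] = 0.11111111 + 0.33333333² = 0.22222222
Var(Z) = 32*0.22222222 - (4*0.33333333)²
= 7.1111111 - 1.7777778 = 5.3333333

5.3333333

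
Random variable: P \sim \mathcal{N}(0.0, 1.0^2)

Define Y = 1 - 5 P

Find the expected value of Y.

For Y = -5P + 1:
E[Y] = -5 * E[P] + 1
E[P] = 0.0 = 0
E[Y] = -5 * 0 + 1 = 1

1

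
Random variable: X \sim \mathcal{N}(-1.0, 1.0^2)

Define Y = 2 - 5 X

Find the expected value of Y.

For Y = -5X + 2:
E[Y] = -5 * E[X] + 2
E[X] = -1.0 = -1
E[Y] = -5 * (-1) + 2 = 7

7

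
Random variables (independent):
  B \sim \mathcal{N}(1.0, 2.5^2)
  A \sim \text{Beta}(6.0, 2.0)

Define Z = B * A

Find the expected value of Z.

For independent RVs: E[XY] = E[X]*E[Y]
E[B] = 1
E[A] = 0.75
E[Z] = 1 * 0.75 = 0.75

0.75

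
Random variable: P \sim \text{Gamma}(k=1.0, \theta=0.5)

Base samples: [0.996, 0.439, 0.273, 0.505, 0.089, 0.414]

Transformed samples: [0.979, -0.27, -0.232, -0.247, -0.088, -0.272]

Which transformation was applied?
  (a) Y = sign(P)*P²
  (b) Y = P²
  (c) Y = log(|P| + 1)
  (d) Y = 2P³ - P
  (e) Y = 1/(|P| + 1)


Checking option (d) Y = 2P³ - P:
  P = 0.996 -> Y = 0.979 ✓
  P = 0.439 -> Y = -0.27 ✓
  P = 0.273 -> Y = -0.232 ✓
All samples match this transformation.

(d) 2P³ - P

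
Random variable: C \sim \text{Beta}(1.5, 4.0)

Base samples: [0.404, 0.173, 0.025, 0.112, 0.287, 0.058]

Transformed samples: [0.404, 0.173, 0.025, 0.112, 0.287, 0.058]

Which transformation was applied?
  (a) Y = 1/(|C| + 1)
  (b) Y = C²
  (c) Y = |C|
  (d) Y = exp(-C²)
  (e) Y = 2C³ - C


Checking option (c) Y = |C|:
  C = 0.404 -> Y = 0.404 ✓
  C = 0.173 -> Y = 0.173 ✓
  C = 0.025 -> Y = 0.025 ✓
All samples match this transformation.

(c) |C|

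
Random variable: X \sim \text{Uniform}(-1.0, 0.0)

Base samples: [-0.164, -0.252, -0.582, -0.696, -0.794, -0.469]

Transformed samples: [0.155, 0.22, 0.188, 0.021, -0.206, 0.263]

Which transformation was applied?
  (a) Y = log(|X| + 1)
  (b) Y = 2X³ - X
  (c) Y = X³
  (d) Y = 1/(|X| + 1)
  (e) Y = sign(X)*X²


Checking option (b) Y = 2X³ - X:
  X = -0.164 -> Y = 0.155 ✓
  X = -0.252 -> Y = 0.22 ✓
  X = -0.582 -> Y = 0.188 ✓
All samples match this transformation.

(b) 2X³ - X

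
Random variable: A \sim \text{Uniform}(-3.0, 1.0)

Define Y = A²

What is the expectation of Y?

Using E[X²] = Var(X) + (E[X])²:
E[A] = -1
Var(A) = (1 + 3)^2/12 = 1.3333333
E[A²] = 1.3333333 + (-1)² = 1.3333333 + 1 = 2.3333333

2.3333333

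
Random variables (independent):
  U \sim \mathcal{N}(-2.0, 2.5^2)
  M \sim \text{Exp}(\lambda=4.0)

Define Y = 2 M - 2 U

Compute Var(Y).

For independent RVs: Var(aX + bY) = a²Var(X) + b²Var(Y)
Var(U) = 6.25
Var(M) = 0.0625
Var(Y) = (-2)²*6.25 + 2²*0.0625
= 4*6.25 + 4*0.0625 = 25.25

25.25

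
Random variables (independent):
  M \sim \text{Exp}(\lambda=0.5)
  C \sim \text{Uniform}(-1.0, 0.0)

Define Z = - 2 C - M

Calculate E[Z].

E[Z] = -1*E[M] - 2*E[C]
E[M] = 2
E[C] = -0.5
E[Z] = -1*2 - 2*(-0.5) = -1

-1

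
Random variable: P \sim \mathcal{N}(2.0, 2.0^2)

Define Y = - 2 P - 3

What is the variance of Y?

For Y = aP + b: Var(Y) = a² * Var(P)
Var(P) = 2.0^2 = 4
Var(Y) = (-2)² * 4 = 4 * 4 = 16

16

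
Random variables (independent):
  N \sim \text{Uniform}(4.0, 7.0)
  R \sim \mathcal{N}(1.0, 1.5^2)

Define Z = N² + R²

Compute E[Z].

E[Z] = E[N²] + E[R²]
E[N²] = Var(N) + E[N]² = 0.75 + 30.25 = 31
E[R²] = Var(R) + E[R]² = 2.25 + 1 = 3.25
E[Z] = 31 + 3.25 = 34.25

34.25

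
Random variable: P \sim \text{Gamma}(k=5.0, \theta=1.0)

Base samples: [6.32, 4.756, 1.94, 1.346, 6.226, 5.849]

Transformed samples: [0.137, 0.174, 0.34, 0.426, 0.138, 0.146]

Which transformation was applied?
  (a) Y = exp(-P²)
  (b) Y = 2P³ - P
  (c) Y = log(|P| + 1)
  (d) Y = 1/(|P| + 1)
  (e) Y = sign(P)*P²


Checking option (d) Y = 1/(|P| + 1):
  P = 6.32 -> Y = 0.137 ✓
  P = 4.756 -> Y = 0.174 ✓
  P = 1.94 -> Y = 0.34 ✓
All samples match this transformation.

(d) 1/(|P| + 1)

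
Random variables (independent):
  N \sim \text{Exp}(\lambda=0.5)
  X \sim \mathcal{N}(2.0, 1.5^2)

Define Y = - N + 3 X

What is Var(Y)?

For independent RVs: Var(aX + bY) = a²Var(X) + b²Var(Y)
Var(N) = 4
Var(X) = 2.25
Var(Y) = (-1)²*4 + 3²*2.25
= 1*4 + 9*2.25 = 24.25

24.25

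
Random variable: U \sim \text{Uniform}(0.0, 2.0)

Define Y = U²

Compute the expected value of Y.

Using E[X²] = Var(X) + (E[X])²:
E[U] = 1
Var(U) = (2 - 0)^2/12 = 0.33333333
E[U²] = 0.33333333 + 1² = 0.33333333 + 1 = 1.3333333

1.3333333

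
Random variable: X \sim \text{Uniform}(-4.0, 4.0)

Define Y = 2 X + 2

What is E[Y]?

For Y = 2X + 2:
E[Y] = 2 * E[X] + 2
E[X] = (-4 + 4)/2 = 0
E[Y] = 2 * 0 + 2 = 2

2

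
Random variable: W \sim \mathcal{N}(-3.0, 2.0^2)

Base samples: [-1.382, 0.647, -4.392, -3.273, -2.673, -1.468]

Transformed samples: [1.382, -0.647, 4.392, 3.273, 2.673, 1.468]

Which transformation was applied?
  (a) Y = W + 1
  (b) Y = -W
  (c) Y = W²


Checking option (b) Y = -W:
  W = -1.382 -> Y = 1.382 ✓
  W = 0.647 -> Y = -0.647 ✓
  W = -4.392 -> Y = 4.392 ✓
All samples match this transformation.

(b) -W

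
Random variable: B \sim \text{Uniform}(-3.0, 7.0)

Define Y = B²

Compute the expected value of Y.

Using E[X²] = Var(X) + (E[X])²:
E[B] = 2
Var(B) = (7 + 3)^2/12 = 8.3333333
E[B²] = 8.3333333 + 2² = 8.3333333 + 4 = 12.333333

12.333333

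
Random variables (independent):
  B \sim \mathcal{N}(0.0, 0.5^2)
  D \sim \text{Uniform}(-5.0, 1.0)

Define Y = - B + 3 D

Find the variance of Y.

For independent RVs: Var(aX + bY) = a²Var(X) + b²Var(Y)
Var(B) = 0.25
Var(D) = 3
Var(Y) = (-1)²*0.25 + 3²*3
= 1*0.25 + 9*3 = 27.25

27.25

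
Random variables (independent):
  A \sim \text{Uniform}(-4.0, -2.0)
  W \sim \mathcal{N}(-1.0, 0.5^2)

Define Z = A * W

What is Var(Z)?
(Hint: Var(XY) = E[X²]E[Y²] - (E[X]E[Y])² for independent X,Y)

Var(XY) = E[X²]E[Y²] - (E[X]E[Y])²
E[A] = -3, Var(A) = 0.33333333
E[W] = -1, Var(W) = 0.25
E[A²] = 0.33333333 + (-3)² = 9.3333333
E[W²] = 0.25 + (-1)² = 1.25
Var(Z) = 9.3333333*1.25 - (-3*(-1))²
= 11.666667 - 9 = 2.6666667

2.6666667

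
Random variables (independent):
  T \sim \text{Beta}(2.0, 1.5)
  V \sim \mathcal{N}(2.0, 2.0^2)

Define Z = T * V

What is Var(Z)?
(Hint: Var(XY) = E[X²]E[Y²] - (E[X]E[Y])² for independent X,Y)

Var(XY) = E[X²]E[Y²] - (E[X]E[Y])²
E[T] = 0.57142857, Var(T) = 0.054421769
E[V] = 2, Var(V) = 4
E[T²] = 0.054421769 + 0.57142857² = 0.38095238
E[V²] = 4 + 2² = 8
Var(Z) = 0.38095238*8 - (0.57142857*2)²
= 3.047619 - 1.3061224 = 1.7414966

1.7414966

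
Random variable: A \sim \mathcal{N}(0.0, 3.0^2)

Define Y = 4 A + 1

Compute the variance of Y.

For Y = aA + b: Var(Y) = a² * Var(A)
Var(A) = 3.0^2 = 9
Var(Y) = 4² * 9 = 16 * 9 = 144

144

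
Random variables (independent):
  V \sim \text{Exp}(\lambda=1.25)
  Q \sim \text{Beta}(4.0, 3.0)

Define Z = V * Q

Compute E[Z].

For independent RVs: E[XY] = E[X]*E[Y]
E[V] = 0.8
E[Q] = 0.57142857
E[Z] = 0.8 * 0.57142857 = 0.45714286

0.45714286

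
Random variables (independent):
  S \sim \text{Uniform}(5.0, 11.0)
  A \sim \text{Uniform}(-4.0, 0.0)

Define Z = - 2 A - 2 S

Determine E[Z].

E[Z] = -2*E[S] - 2*E[A]
E[S] = 8
E[A] = -2
E[Z] = -2*8 - 2*(-2) = -12

-12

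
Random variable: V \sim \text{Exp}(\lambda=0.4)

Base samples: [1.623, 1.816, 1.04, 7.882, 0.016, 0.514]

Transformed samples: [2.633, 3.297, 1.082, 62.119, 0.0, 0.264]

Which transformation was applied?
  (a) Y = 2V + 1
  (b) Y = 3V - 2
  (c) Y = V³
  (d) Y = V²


Checking option (d) Y = V²:
  V = 1.623 -> Y = 2.633 ✓
  V = 1.816 -> Y = 3.297 ✓
  V = 1.04 -> Y = 1.082 ✓
All samples match this transformation.

(d) V²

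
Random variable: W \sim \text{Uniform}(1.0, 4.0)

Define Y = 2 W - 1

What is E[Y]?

For Y = 2W - 1:
E[Y] = 2 * E[W] - 1
E[W] = (1 + 4)/2 = 2.5
E[Y] = 2 * 2.5 - 1 = 4

4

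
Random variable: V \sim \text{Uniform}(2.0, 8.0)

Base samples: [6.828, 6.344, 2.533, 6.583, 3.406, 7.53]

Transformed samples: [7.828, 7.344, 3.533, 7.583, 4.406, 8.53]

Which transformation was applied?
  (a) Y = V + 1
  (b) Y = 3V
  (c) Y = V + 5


Checking option (a) Y = V + 1:
  V = 6.828 -> Y = 7.828 ✓
  V = 6.344 -> Y = 7.344 ✓
  V = 2.533 -> Y = 3.533 ✓
All samples match this transformation.

(a) V + 1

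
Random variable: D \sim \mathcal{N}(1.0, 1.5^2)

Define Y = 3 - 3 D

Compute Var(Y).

For Y = aD + b: Var(Y) = a² * Var(D)
Var(D) = 1.5^2 = 2.25
Var(Y) = (-3)² * 2.25 = 9 * 2.25 = 20.25

20.25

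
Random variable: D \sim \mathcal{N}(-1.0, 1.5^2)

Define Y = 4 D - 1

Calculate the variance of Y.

For Y = aD + b: Var(Y) = a² * Var(D)
Var(D) = 1.5^2 = 2.25
Var(Y) = 4² * 2.25 = 16 * 2.25 = 36

36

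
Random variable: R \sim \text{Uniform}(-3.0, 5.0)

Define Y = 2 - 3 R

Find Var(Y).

For Y = aR + b: Var(Y) = a² * Var(R)
Var(R) = (5 + 3)^2/12 = 5.3333333
Var(Y) = (-3)² * 5.3333333 = 9 * 5.3333333 = 48

48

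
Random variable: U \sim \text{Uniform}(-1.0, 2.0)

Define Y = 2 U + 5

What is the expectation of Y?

For Y = 2U + 5:
E[Y] = 2 * E[U] + 5
E[U] = (-1 + 2)/2 = 0.5
E[Y] = 2 * 0.5 + 5 = 6

6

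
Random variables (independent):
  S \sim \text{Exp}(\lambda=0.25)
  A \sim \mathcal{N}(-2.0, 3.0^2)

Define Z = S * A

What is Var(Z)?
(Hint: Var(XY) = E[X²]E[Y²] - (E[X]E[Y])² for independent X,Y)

Var(XY) = E[X²]E[Y²] - (E[X]E[Y])²
E[S] = 4, Var(S) = 16
E[A] = -2, Var(A) = 9
E[S²] = 16 + 4² = 32
E[A²] = 9 + (-2)² = 13
Var(Z) = 32*13 - (4*(-2))²
= 416 - 64 = 352

352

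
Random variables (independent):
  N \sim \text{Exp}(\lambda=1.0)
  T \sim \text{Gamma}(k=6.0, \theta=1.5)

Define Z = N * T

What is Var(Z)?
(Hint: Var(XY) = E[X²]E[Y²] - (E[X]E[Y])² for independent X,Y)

Var(XY) = E[X²]E[Y²] - (E[X]E[Y])²
E[N] = 1, Var(N) = 1
E[T] = 9, Var(T) = 13.5
E[N²] = 1 + 1² = 2
E[T²] = 13.5 + 9² = 94.5
Var(Z) = 2*94.5 - (1*9)²
= 189 - 81 = 108

108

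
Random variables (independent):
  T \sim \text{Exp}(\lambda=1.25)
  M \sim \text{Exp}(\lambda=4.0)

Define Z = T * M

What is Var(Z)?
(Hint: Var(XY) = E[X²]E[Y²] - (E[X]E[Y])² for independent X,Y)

Var(XY) = E[X²]E[Y²] - (E[X]E[Y])²
E[T] = 0.8, Var(T) = 0.64
E[M] = 0.25, Var(M) = 0.0625
E[T²] = 0.64 + 0.8² = 1.28
E[M²] = 0.0625 + 0.25² = 0.125
Var(Z) = 1.28*0.125 - (0.8*0.25)²
= 0.16 - 0.04 = 0.12

0.12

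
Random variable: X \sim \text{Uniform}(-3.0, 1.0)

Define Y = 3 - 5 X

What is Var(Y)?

For Y = aX + b: Var(Y) = a² * Var(X)
Var(X) = (1 + 3)^2/12 = 1.3333333
Var(Y) = (-5)² * 1.3333333 = 25 * 1.3333333 = 33.333333

33.333333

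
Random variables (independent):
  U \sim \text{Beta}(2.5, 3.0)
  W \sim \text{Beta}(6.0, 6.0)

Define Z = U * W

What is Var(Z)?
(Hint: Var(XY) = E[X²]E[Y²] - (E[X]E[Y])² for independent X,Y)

Var(XY) = E[X²]E[Y²] - (E[X]E[Y])²
E[U] = 0.45454545, Var(U) = 0.038143675
E[W] = 0.5, Var(W) = 0.019230769
E[U²] = 0.038143675 + 0.45454545² = 0.24475524
E[W²] = 0.019230769 + 0.5² = 0.26923077
Var(Z) = 0.24475524*0.26923077 - (0.45454545*0.5)²
= 0.065895643 - 0.051652893 = 0.01424275

0.01424275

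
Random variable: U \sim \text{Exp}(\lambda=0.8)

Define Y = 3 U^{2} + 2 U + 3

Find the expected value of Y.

E[Y] = 3*E[U²] + 2*E[U] + 3
E[U] = 1.25
E[U²] = Var(U) + (E[U])² = 1.5625 + 1.5625 = 3.125
E[Y] = 3*3.125 + 2*1.25 + 3 = 14.875

14.875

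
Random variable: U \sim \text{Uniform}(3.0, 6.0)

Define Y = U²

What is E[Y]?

Using E[X²] = Var(X) + (E[X])²:
E[U] = 4.5
Var(U) = (6 - 3)^2/12 = 0.75
E[U²] = 0.75 + 4.5² = 0.75 + 20.25 = 21

21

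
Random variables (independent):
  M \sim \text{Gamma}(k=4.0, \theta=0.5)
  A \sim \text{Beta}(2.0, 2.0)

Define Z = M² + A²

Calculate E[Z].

E[Z] = E[M²] + E[A²]
E[M²] = Var(M) + E[M]² = 1 + 4 = 5
E[A²] = Var(A) + E[A]² = 0.05 + 0.25 = 0.3
E[Z] = 5 + 0.3 = 5.3

5.3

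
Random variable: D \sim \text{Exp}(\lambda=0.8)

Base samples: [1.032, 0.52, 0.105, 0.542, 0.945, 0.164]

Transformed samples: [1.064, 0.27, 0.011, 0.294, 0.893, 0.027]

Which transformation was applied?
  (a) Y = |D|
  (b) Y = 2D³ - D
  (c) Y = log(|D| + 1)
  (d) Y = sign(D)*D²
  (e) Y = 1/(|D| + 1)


Checking option (d) Y = sign(D)*D²:
  D = 1.032 -> Y = 1.064 ✓
  D = 0.52 -> Y = 0.27 ✓
  D = 0.105 -> Y = 0.011 ✓
All samples match this transformation.

(d) sign(D)*D²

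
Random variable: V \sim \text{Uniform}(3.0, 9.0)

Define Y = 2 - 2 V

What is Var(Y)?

For Y = aV + b: Var(Y) = a² * Var(V)
Var(V) = (9 - 3)^2/12 = 3
Var(Y) = (-2)² * 3 = 4 * 3 = 12

12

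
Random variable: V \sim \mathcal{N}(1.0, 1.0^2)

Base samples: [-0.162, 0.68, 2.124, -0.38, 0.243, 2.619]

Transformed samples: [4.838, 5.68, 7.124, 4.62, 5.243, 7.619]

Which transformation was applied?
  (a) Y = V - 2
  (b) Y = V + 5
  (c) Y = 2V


Checking option (b) Y = V + 5:
  V = -0.162 -> Y = 4.838 ✓
  V = 0.68 -> Y = 5.68 ✓
  V = 2.124 -> Y = 7.124 ✓
All samples match this transformation.

(b) V + 5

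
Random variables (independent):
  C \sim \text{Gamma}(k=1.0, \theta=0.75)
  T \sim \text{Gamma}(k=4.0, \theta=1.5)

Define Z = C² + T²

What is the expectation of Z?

E[Z] = E[C²] + E[T²]
E[C²] = Var(C) + E[C]² = 0.5625 + 0.5625 = 1.125
E[T²] = Var(T) + E[T]² = 9 + 36 = 45
E[Z] = 1.125 + 45 = 46.125

46.125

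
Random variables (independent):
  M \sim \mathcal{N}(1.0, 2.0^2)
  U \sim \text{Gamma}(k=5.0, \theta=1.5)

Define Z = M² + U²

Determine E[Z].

E[Z] = E[M²] + E[U²]
E[M²] = Var(M) + E[M]² = 4 + 1 = 5
E[U²] = Var(U) + E[U]² = 11.25 + 56.25 = 67.5
E[Z] = 5 + 67.5 = 72.5

72.5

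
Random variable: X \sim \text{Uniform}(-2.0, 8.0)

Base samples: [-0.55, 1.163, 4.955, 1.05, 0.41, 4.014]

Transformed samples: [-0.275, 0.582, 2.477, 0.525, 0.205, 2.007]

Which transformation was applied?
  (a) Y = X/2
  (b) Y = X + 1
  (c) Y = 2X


Checking option (a) Y = X/2:
  X = -0.55 -> Y = -0.275 ✓
  X = 1.163 -> Y = 0.582 ✓
  X = 4.955 -> Y = 2.477 ✓
All samples match this transformation.

(a) X/2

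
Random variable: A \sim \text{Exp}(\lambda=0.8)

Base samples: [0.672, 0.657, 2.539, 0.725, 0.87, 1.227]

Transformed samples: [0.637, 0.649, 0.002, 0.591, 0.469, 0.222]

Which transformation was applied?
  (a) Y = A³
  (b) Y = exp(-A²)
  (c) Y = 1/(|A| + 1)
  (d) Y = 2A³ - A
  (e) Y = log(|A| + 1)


Checking option (b) Y = exp(-A²):
  A = 0.672 -> Y = 0.637 ✓
  A = 0.657 -> Y = 0.649 ✓
  A = 2.539 -> Y = 0.002 ✓
All samples match this transformation.

(b) exp(-A²)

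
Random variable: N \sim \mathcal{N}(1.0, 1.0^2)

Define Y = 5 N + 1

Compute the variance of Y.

For Y = aN + b: Var(Y) = a² * Var(N)
Var(N) = 1.0^2 = 1
Var(Y) = 5² * 1 = 25 * 1 = 25

25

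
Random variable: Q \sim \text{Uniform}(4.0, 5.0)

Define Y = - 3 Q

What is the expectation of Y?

For Y = -3Q:
E[Y] = -3 * E[Q]
E[Q] = (4 + 5)/2 = 4.5
E[Y] = -3 * 4.5 = -13.5

-13.5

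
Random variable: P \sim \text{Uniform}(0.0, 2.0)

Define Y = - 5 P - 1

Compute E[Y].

For Y = -5P - 1:
E[Y] = -5 * E[P] - 1
E[P] = (0 + 2)/2 = 1
E[Y] = -5 * 1 - 1 = -6

-6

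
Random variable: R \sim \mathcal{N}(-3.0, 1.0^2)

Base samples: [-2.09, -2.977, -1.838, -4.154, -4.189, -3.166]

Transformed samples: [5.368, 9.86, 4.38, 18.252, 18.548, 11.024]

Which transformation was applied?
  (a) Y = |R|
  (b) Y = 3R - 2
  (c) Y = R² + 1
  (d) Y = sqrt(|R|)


Checking option (c) Y = R² + 1:
  R = -2.09 -> Y = 5.368 ✓
  R = -2.977 -> Y = 9.86 ✓
  R = -1.838 -> Y = 4.38 ✓
All samples match this transformation.

(c) R² + 1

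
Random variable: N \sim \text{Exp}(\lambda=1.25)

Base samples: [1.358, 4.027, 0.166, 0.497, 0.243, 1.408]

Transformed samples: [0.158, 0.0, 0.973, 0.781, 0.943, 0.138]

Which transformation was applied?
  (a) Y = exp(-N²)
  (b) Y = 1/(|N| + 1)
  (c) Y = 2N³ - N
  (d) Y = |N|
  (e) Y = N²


Checking option (a) Y = exp(-N²):
  N = 1.358 -> Y = 0.158 ✓
  N = 4.027 -> Y = 0.0 ✓
  N = 0.166 -> Y = 0.973 ✓
All samples match this transformation.

(a) exp(-N²)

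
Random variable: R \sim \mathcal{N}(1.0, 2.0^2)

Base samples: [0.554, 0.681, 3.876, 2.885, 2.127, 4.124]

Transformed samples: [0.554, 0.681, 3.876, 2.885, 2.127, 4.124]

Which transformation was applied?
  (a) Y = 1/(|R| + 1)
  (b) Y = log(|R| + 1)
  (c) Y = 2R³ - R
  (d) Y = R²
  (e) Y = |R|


Checking option (e) Y = |R|:
  R = 0.554 -> Y = 0.554 ✓
  R = 0.681 -> Y = 0.681 ✓
  R = 3.876 -> Y = 3.876 ✓
All samples match this transformation.

(e) |R|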